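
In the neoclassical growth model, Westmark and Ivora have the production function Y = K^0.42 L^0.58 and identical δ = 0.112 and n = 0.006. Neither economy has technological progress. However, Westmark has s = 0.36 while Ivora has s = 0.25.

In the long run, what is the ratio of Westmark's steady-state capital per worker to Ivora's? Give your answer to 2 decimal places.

Steady-state k* = [s/(n + δ)]^(1/(1−α)), so the ratio is [ (s_W/(n + δ)_W) / (s_I/(n + δ)_I) ]^1.7241.
s_W/(n + δ)_W = 0.36/0.118 = 3.0508; s_I/(n + δ)_I = 0.25/0.118 = 2.1186.
Ratio = (3.0508/2.1186)^1.7241 = 1.4400^1.7241 ≈ 1.8751

k*_W / k*_I ≈ 1.88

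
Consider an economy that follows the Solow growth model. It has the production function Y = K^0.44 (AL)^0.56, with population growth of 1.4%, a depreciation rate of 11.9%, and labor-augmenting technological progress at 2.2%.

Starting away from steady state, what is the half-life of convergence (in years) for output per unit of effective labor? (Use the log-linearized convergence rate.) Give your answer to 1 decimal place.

t_½ ≈ 8.0 years

Near the steady state the convergence rate is λ = (1 − α)(n + g + δ).
λ = (1 − 0.44) × 0.155 = 0.56 × 0.155 = 0.0868
Half-life = ln 2 / λ = 0.6931 / 0.0868 ≈ 7.99 years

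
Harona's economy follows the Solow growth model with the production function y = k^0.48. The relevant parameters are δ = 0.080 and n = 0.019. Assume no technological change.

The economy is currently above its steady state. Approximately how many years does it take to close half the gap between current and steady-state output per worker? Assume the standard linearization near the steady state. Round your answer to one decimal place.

Near the steady state the convergence rate is λ = (1 − α)(n + δ).
λ = (1 − 0.48) × 0.099 = 0.52 × 0.099 = 0.05148
Half-life = ln 2 / λ = 0.6931 / 0.05148 ≈ 13.46 years

t_½ ≈ 13.5 years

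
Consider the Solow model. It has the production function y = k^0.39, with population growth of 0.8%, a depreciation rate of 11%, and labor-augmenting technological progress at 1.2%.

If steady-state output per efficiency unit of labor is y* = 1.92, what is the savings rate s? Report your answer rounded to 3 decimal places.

Steady state requires s·f(k) = (n + g + δ)·k, i.e. s·k^α = (n + g + δ)·k.
Since y* = [s/(n + g + δ)]^(α/(1−α)), we have s/(n + g + δ) = (y*)^((1−α)/α) = 1.92^1.5641 = 2.7740.
Therefore s = 2.7740 × (n + g + δ) = 2.7740 × 0.130 = 0.3606.

s ≈ 0.361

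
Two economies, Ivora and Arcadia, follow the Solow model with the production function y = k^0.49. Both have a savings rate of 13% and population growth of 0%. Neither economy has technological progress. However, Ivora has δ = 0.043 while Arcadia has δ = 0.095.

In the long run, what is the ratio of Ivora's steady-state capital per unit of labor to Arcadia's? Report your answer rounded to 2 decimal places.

Steady-state k* = [s/(n + δ)]^(1/(1−α)), so the ratio is [ (s_I/(n + δ)_I) / (s_A/(n + δ)_A) ]^1.9608.
s_I/(n + δ)_I = 0.13/0.043 = 3.0233; s_A/(n + δ)_A = 0.13/0.095 = 1.3684.
Ratio = (3.0233/1.3684)^1.9608 = 2.2094^1.9608 ≈ 4.7321

ratio ≈ 4.73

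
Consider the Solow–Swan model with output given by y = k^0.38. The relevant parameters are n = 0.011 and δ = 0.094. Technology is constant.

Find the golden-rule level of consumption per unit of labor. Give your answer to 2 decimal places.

c_gold ≈ 1.36

At the golden rule, f'(k) = n + δ, so α·k^(α−1) = n + δ and k_gold = (α/(n + δ))^(1/(1−α)).
k_gold = (0.38/0.105)^(1/0.62) = 3.6190^1.6129 ≈ 7.9606
c_gold = f(k_gold) − (n + δ)·k_gold = 2.1997 − 0.105×7.9606 ≈ 1.3638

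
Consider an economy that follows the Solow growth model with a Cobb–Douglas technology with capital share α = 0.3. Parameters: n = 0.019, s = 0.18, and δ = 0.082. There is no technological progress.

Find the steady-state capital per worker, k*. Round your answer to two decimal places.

k* = 2.28

Steady state requires s·f(k) = (n + δ)·k, i.e. s·k^α = (n + δ)·k.
Rearranging, k^(1−α) = s / (n + δ).
k^0.7 = 0.18 / (0.019 + 0.082) = 0.18 / 0.101 = 1.7822
k* = 1.7822^(1/0.7) ≈ 2.2830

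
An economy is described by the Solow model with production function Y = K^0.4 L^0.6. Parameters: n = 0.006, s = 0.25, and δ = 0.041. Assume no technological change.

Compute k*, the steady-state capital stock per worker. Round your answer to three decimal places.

k* = 16.208

Steady state requires s·f(k) = (n + δ)·k, i.e. s·k^α = (n + δ)·k.
Dividing both sides by k: k^(1−α) = s / (n + δ).
k^0.6 = 0.25 / (0.006 + 0.041) = 0.25 / 0.047 = 5.3191
k* = 5.3191^(1/0.6) ≈ 16.2080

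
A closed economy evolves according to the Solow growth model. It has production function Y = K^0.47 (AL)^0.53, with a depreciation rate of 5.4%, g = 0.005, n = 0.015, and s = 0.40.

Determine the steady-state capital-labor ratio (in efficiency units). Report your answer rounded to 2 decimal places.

k* ≈ 24.14

Steady state requires s·f(k) = (n + g + δ)·k, i.e. s·k^α = (n + g + δ)·k.
Rearranging, k^(1−α) = s / (n + g + δ).
k^0.53 = 0.40 / (0.015 + 0.005 + 0.054) = 0.40 / 0.074 = 5.4054
k* = 5.4054^(1/0.53) ≈ 24.1376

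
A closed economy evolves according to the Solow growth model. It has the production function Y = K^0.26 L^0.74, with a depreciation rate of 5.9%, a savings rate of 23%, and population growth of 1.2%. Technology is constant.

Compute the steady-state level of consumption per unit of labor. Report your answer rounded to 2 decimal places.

At the steady state, Δk = 0, so s·k^α = (n + δ)·k.
Rearranging, k^(1−α) = s / (n + δ).
k^0.74 = 0.23 / (0.012 + 0.059) = 0.23 / 0.071 = 3.2394
k* = 3.2394^(1/0.74) ≈ 4.8957
y* = (k*)^α = 4.8957^0.26 ≈ 1.5113
c* = (1 − s)·y* = (1 − 0.23) × 1.5113 ≈ 1.1637

c* = 1.16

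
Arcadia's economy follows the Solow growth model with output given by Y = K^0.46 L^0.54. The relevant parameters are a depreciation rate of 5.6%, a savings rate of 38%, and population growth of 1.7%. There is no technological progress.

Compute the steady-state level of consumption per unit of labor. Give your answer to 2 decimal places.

In steady state, investment equals break-even investment: s·k^α = (n + δ)·k.
Rearranging, k^(1−α) = s / (n + δ).
k^0.54 = 0.38 / (0.017 + 0.056) = 0.38 / 0.073 = 5.2055
k* = 5.2055^(1/0.54) ≈ 21.2218
y* = (k*)^α = 21.2218^0.46 ≈ 4.0768
c* = (1 − s)·y* = (1 − 0.38) × 4.0768 ≈ 2.5276

c* ≈ 2.53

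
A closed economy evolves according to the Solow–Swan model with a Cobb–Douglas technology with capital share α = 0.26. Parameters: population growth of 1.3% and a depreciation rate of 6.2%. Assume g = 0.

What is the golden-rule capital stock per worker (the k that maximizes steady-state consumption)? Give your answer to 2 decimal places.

The golden rule sets f'(k) = n + δ, i.e. α·k^(α−1) = n + δ.
So k^(1−α) = α / (n + δ) = 0.26 / 0.075 = 3.4667.
k_gold = 3.4667^(1/0.74) ≈ 5.3656

k_gold ≈ 5.37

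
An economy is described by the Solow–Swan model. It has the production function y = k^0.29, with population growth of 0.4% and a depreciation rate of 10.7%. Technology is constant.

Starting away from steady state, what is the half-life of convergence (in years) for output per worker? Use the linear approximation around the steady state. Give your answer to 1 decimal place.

Near the steady state the convergence rate is λ = (1 − α)(n + δ).
λ = (1 − 0.29) × 0.111 = 0.71 × 0.111 = 0.07881
Half-life = ln 2 / λ = 0.6931 / 0.07881 ≈ 8.79 years

about 8.8 years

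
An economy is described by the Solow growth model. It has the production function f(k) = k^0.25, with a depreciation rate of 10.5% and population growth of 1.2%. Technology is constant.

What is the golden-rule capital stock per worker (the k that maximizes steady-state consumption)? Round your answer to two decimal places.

The golden rule sets f'(k) = n + δ, i.e. α·k^(α−1) = n + δ.
So k^(1−α) = α / (n + δ) = 0.25 / 0.117 = 2.1368.
k_gold = 2.1368^(1/0.75) ≈ 2.7522

k_gold ≈ 2.75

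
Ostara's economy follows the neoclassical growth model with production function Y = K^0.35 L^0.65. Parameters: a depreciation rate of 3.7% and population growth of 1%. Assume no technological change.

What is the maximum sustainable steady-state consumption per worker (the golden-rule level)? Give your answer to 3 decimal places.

c_gold ≈ 1.916

At the golden rule, f'(k) = n + δ, so α·k^(α−1) = n + δ and k_gold = (α/(n + δ))^(1/(1−α)).
k_gold = (0.35/0.047)^(1/0.65) = 7.4468^1.5385 ≈ 21.9546
c_gold = f(k_gold) − (n + δ)·k_gold = 2.9480 − 0.047×21.9546 ≈ 1.9161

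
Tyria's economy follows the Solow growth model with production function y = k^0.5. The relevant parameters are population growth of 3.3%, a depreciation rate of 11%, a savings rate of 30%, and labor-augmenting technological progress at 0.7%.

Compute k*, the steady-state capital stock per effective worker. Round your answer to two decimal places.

In steady state, investment equals break-even investment: s·k^α = (n + g + δ)·k.
Dividing both sides by k: k^(1−α) = s / (n + g + δ).
k^0.5 = 0.30 / (0.033 + 0.007 + 0.110) = 0.30 / 0.150 = 2.0000
k* = 2.0000^(1/0.5) ≈ 4.0000

k* ≈ 4.00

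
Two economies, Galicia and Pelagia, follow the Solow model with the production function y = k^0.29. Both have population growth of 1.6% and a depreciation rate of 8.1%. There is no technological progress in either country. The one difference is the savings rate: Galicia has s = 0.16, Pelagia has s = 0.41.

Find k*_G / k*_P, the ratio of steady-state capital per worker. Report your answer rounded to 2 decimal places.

Steady-state k* = [s/(n + δ)]^(1/(1−α)), so the ratio is [ (s_G/(n + δ)_G) / (s_P/(n + δ)_P) ]^1.4085.
s_G/(n + δ)_G = 0.16/0.097 = 1.6495; s_P/(n + δ)_P = 0.41/0.097 = 4.2268.
Ratio = (1.6495/4.2268)^1.4085 = 0.3902^1.4085 ≈ 0.2657

ratio ≈ 0.27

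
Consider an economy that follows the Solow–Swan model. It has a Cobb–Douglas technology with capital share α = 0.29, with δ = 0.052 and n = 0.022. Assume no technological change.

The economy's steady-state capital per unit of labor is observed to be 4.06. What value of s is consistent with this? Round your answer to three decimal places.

s ≈ 0.200

At the steady state, Δk = 0, so s·k^α = (n + δ)·k.
So s / (n + δ) = (k*)^(1−α) = 4.06^0.71 = 2.7043.
Therefore s = 2.7043 × (n + δ) = 2.7043 × 0.074 = 0.2001.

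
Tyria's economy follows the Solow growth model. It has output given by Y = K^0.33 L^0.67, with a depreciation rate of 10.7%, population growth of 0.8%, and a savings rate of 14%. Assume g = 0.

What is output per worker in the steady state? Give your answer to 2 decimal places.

At the steady state, Δk = 0, so s·k^α = (n + δ)·k.
Rearranging, k^(1−α) = s / (n + δ).
k^0.67 = 0.14 / (0.008 + 0.107) = 0.14 / 0.115 = 1.2174
k* = 1.2174^(1/0.67) ≈ 1.3413
y* = (k*)^α = 1.3413^0.33 ≈ 1.1018

y* = 1.10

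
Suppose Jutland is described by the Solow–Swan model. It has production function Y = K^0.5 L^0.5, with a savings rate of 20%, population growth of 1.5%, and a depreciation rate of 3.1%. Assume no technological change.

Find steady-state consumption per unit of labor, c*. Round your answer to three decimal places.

In steady state, investment equals break-even investment: s·k^α = (n + δ)·k.
Rearranging, k^(1−α) = s / (n + δ).
k^0.5 = 0.20 / (0.015 + 0.031) = 0.20 / 0.046 = 4.3478
k* = 4.3478^(1/0.5) ≈ 18.9034
y* = (k*)^α = 18.9034^0.5 ≈ 4.3478
c* = (1 − s)·y* = (1 − 0.20) × 4.3478 ≈ 3.4782

c* ≈ 3.478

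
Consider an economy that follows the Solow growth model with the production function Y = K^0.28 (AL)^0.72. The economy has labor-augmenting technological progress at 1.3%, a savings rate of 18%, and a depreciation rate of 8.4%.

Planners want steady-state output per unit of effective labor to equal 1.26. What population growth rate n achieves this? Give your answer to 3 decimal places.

n ≈ 0.002

At the steady state, Δk = 0, so s·k^α = (n + g + δ)·k.
Since y* = [s/(n + g + δ)]^(α/(1−α)), we have s/(n + g + δ) = (y*)^((1−α)/α) = 1.26^2.5714 = 1.8117.
Therefore n + g + δ = s / 1.8117 = 0.18 / 1.8117 = 0.0994, so n = 0.0994 − 0.097 = 0.0024.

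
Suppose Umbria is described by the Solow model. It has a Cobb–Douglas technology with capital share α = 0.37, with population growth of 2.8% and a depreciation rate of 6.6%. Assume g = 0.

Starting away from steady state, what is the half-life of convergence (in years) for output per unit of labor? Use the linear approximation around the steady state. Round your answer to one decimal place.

half-life ≈ 11.7 years

Near the steady state the convergence rate is λ = (1 − α)(n + δ).
λ = (1 − 0.37) × 0.094 = 0.63 × 0.094 = 0.05922
Half-life = ln 2 / λ = 0.6931 / 0.05922 ≈ 11.70 years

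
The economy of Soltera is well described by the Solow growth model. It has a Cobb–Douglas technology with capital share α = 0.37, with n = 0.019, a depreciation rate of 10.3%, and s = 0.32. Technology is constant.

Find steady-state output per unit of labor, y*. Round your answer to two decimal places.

y* = 1.76

In steady state, investment equals break-even investment: s·k^α = (n + δ)·k.
Dividing both sides by k: k^(1−α) = s / (n + δ).
k^0.63 = 0.32 / (0.019 + 0.103) = 0.32 / 0.122 = 2.6230
k* = 2.6230^(1/0.63) ≈ 4.6212
y* = (k*)^α = 4.6212^0.37 ≈ 1.7618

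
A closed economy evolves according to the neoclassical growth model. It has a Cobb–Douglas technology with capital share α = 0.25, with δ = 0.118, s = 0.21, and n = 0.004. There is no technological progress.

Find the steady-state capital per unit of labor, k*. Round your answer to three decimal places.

k* = 2.063

Steady state requires s·f(k) = (n + δ)·k, i.e. s·k^α = (n + δ)·k.
Rearranging, k^(1−α) = s / (n + δ).
k^0.75 = 0.21 / (0.004 + 0.118) = 0.21 / 0.122 = 1.7213
k* = 1.7213^(1/0.75) ≈ 2.0629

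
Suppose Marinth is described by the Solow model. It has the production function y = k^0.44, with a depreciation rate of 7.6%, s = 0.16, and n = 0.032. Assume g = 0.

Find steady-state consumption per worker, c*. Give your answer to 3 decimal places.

Steady state requires s·f(k) = (n + δ)·k, i.e. s·k^α = (n + δ)·k.
Dividing both sides by k: k^(1−α) = s / (n + δ).
k^0.56 = 0.16 / (0.032 + 0.076) = 0.16 / 0.108 = 1.4815
k* = 1.4815^(1/0.56) ≈ 2.0176
y* = (k*)^α = 2.0176^0.44 ≈ 1.3618
c* = (1 − s)·y* = (1 − 0.16) × 1.3618 ≈ 1.1439

c* ≈ 1.144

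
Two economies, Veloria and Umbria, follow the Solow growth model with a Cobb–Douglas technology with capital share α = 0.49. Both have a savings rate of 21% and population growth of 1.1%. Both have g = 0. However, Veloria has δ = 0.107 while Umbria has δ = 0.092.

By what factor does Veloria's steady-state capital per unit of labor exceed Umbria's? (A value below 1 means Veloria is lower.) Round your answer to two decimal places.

ratio ≈ 0.77

Steady-state k* = [s/(n + δ)]^(1/(1−α)), so the ratio is [ (s_V/(n + δ)_V) / (s_U/(n + δ)_U) ]^1.9608.
s_V/(n + δ)_V = 0.21/0.118 = 1.7797; s_U/(n + δ)_U = 0.21/0.103 = 2.0388.
Ratio = (1.7797/2.0388)^1.9608 = 0.8729^1.9608 ≈ 0.7660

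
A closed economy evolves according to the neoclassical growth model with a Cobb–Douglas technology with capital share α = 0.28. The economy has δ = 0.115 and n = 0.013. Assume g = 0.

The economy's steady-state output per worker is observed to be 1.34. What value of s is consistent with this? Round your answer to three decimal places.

Steady state requires s·f(k) = (n + δ)·k, i.e. s·k^α = (n + δ)·k.
Since y* = [s/(n + δ)]^(α/(1−α)), we have s/(n + δ) = (y*)^((1−α)/α) = 1.34^2.5714 = 2.1224.
Therefore s = 2.1224 × (n + δ) = 2.1224 × 0.128 = 0.2717.

s ≈ 0.272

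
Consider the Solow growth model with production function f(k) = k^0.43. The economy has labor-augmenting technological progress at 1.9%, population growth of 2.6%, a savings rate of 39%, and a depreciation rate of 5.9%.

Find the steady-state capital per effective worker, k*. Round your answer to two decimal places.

k* = 10.16

At the steady state, Δk = 0, so s·k^α = (n + g + δ)·k.
Rearranging, k^(1−α) = s / (n + g + δ).
k^0.57 = 0.39 / (0.026 + 0.019 + 0.059) = 0.39 / 0.104 = 3.7500
k* = 3.7500^(1/0.57) ≈ 10.1642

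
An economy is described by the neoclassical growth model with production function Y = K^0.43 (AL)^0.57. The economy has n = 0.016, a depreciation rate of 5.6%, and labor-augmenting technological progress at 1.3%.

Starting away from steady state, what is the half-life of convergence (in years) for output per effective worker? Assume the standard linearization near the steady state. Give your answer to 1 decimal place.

half-life ≈ 14.3 years

Near the steady state the convergence rate is λ = (1 − α)(n + g + δ).
λ = (1 − 0.43) × 0.085 = 0.57 × 0.085 = 0.04845
Half-life = ln 2 / λ = 0.6931 / 0.04845 ≈ 14.31 years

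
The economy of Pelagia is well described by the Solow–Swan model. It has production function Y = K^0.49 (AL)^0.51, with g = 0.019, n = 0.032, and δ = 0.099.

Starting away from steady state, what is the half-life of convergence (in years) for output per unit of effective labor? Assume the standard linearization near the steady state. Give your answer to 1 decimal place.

t_½ ≈ 9.1 years

Near the steady state the convergence rate is λ = (1 − α)(n + g + δ).
λ = (1 − 0.49) × 0.150 = 0.51 × 0.150 = 0.0765
Half-life = ln 2 / λ = 0.6931 / 0.0765 ≈ 9.06 years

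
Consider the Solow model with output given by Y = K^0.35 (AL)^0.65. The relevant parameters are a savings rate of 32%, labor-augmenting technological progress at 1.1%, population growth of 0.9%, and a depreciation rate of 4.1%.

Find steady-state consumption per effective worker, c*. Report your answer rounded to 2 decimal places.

c* ≈ 1.66

At the steady state, Δk = 0, so s·k^α = (n + g + δ)·k.
Rearranging, k^(1−α) = s / (n + g + δ).
k^0.65 = 0.32 / (0.009 + 0.011 + 0.041) = 0.32 / 0.061 = 5.2459
k* = 5.2459^(1/0.65) ≈ 12.8061
y* = (k*)^α = 12.8061^0.35 ≈ 2.4412
c* = (1 − s)·y* = (1 − 0.32) × 2.4412 ≈ 1.6600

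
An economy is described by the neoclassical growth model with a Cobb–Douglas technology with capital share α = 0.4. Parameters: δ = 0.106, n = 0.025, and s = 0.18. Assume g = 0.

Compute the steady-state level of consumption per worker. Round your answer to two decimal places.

c* ≈ 1.01

At the steady state, Δk = 0, so s·k^α = (n + δ)·k.
Dividing both sides by k: k^(1−α) = s / (n + δ).
k^0.6 = 0.18 / (0.025 + 0.106) = 0.18 / 0.131 = 1.3740
k* = 1.3740^(1/0.6) ≈ 1.6982
y* = (k*)^α = 1.6982^0.4 ≈ 1.2359
c* = (1 − s)·y* = (1 − 0.18) × 1.2359 ≈ 1.0134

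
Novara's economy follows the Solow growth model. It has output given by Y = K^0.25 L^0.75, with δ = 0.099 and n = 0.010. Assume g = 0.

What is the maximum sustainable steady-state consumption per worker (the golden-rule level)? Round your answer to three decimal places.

At the golden rule, f'(k) = n + δ, so α·k^(α−1) = n + δ and k_gold = (α/(n + δ))^(1/(1−α)).
k_gold = (0.25/0.109)^(1/0.75) = 2.2936^1.3333 ≈ 3.0247
c_gold = f(k_gold) − (n + δ)·k_gold = 1.3188 − 0.109×3.0247 ≈ 0.9891

c_gold ≈ 0.989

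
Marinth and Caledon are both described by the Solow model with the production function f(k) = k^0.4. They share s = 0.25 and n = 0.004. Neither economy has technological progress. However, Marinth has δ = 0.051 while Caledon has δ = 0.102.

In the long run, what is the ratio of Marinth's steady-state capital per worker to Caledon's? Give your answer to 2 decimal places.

ratio ≈ 2.98

Steady-state k* = [s/(n + δ)]^(1/(1−α)), so the ratio is [ (s_M/(n + δ)_M) / (s_C/(n + δ)_C) ]^1.6667.
s_M/(n + δ)_M = 0.25/0.055 = 4.5455; s_C/(n + δ)_C = 0.25/0.106 = 2.3585.
Ratio = (4.5455/2.3585)^1.6667 = 1.9273^1.6667 ≈ 2.9849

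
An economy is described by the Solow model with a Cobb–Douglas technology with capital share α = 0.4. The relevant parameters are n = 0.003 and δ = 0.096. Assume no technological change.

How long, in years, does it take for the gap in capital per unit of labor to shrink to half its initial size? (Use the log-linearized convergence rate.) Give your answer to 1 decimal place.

t_½ ≈ 11.7 years

Near the steady state the convergence rate is λ = (1 − α)(n + δ).
λ = (1 − 0.4) × 0.099 = 0.6 × 0.099 = 0.0594
Half-life = ln 2 / λ = 0.6931 / 0.0594 ≈ 11.67 years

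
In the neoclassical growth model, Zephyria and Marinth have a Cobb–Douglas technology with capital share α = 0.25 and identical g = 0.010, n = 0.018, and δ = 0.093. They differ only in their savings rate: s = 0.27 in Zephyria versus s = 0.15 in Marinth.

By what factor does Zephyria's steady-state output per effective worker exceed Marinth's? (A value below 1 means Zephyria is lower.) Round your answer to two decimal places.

y*_Z / y*_M ≈ 1.22

Steady-state y* = [s/(n + g + δ)]^(α/(1−α)), so the ratio is [ (s_Z/(n + g + δ)_Z) / (s_M/(n + g + δ)_M) ]^0.3333.
s_Z/(n + g + δ)_Z = 0.27/0.121 = 2.2314; s_M/(n + g + δ)_M = 0.15/0.121 = 1.2397.
Ratio = (2.2314/1.2397)^0.3333 = 1.8000^0.3333 ≈ 1.2164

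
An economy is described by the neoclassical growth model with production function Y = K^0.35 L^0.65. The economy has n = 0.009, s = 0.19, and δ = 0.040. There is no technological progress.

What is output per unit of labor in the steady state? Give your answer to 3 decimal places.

y* = 2.075

In steady state, investment equals break-even investment: s·k^α = (n + δ)·k.
Rearranging, k^(1−α) = s / (n + δ).
k^0.65 = 0.19 / (0.009 + 0.040) = 0.19 / 0.049 = 3.8776
k* = 3.8776^(1/0.65) ≈ 8.0442
y* = (k*)^α = 8.0442^0.35 ≈ 2.0745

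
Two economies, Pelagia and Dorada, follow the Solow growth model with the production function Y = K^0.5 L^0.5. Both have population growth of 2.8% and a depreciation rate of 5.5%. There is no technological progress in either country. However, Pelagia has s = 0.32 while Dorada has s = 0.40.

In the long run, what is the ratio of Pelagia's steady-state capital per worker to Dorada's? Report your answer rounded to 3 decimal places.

ratio ≈ 0.640

Steady-state k* = [s/(n + δ)]^(1/(1−α)), so the ratio is [ (s_P/(n + δ)_P) / (s_D/(n + δ)_D) ]^2.
s_P/(n + δ)_P = 0.32/0.083 = 3.8554; s_D/(n + δ)_D = 0.40/0.083 = 4.8193.
Ratio = (3.8554/4.8193)^2 = 0.8000^2 ≈ 0.6400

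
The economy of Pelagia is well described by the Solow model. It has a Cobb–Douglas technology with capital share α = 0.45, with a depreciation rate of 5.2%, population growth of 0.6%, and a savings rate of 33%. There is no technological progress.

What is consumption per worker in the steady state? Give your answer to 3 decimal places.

c* ≈ 2.779

Steady state requires s·f(k) = (n + δ)·k, i.e. s·k^α = (n + δ)·k.
Rearranging, k^(1−α) = s / (n + δ).
k^0.55 = 0.33 / (0.006 + 0.052) = 0.33 / 0.058 = 5.6897
k* = 5.6897^(1/0.55) ≈ 23.5988
y* = (k*)^α = 23.5988^0.45 ≈ 4.1476
c* = (1 − s)·y* = (1 − 0.33) × 4.1476 ≈ 2.7789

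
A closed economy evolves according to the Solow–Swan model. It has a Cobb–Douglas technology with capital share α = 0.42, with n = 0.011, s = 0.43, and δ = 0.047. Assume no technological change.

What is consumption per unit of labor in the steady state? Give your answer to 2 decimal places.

c* ≈ 2.43

In steady state, investment equals break-even investment: s·k^α = (n + δ)·k.
Rearranging, k^(1−α) = s / (n + δ).
k^0.58 = 0.43 / (0.011 + 0.047) = 0.43 / 0.058 = 7.4138
k* = 7.4138^(1/0.58) ≈ 31.6279
y* = (k*)^α = 31.6279^0.42 ≈ 4.2661
c* = (1 − s)·y* = (1 − 0.43) × 4.2661 ≈ 2.4317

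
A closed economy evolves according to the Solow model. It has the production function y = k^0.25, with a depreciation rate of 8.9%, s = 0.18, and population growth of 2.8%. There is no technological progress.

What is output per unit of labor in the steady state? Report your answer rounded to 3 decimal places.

y* = 1.154

In steady state, investment equals break-even investment: s·k^α = (n + δ)·k.
Dividing both sides by k: k^(1−α) = s / (n + δ).
k^0.75 = 0.18 / (0.028 + 0.089) = 0.18 / 0.117 = 1.5385
k* = 1.5385^(1/0.75) ≈ 1.7761
y* = (k*)^α = 1.7761^0.25 ≈ 1.1544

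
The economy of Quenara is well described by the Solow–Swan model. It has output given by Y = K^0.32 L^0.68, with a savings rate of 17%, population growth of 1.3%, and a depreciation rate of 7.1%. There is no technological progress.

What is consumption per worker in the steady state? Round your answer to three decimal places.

c* ≈ 1.157

In steady state, investment equals break-even investment: s·k^α = (n + δ)·k.
Rearranging, k^(1−α) = s / (n + δ).
k^0.68 = 0.17 / (0.013 + 0.071) = 0.17 / 0.084 = 2.0238
k* = 2.0238^(1/0.68) ≈ 2.8200
y* = (k*)^α = 2.8200^0.32 ≈ 1.3934
c* = (1 − s)·y* = (1 − 0.17) × 1.3934 ≈ 1.1565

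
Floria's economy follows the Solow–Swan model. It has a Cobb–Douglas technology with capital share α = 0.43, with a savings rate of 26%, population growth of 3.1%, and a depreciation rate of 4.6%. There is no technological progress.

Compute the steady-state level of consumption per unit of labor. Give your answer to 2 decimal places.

Steady state requires s·f(k) = (n + δ)·k, i.e. s·k^α = (n + δ)·k.
Rearranging, k^(1−α) = s / (n + δ).
k^0.57 = 0.26 / (0.031 + 0.046) = 0.26 / 0.077 = 3.3766
k* = 3.3766^(1/0.57) ≈ 8.4558
y* = (k*)^α = 8.4558^0.43 ≈ 2.5042
c* = (1 − s)·y* = (1 − 0.26) × 2.5042 ≈ 1.8531

c* ≈ 1.85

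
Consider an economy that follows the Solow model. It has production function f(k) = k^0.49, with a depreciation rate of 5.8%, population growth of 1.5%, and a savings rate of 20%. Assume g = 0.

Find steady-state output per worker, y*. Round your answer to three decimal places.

Steady state requires s·f(k) = (n + δ)·k, i.e. s·k^α = (n + δ)·k.
Dividing both sides by k: k^(1−α) = s / (n + δ).
k^0.51 = 0.20 / (0.015 + 0.058) = 0.20 / 0.073 = 2.7397
k* = 2.7397^(1/0.51) ≈ 7.2151
y* = (k*)^α = 7.2151^0.49 ≈ 2.6335

y* ≈ 2.634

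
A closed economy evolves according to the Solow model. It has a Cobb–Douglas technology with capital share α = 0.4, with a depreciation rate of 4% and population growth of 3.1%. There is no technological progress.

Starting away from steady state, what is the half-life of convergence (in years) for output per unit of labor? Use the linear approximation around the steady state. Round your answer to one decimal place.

half-life ≈ 16.3 years

Near the steady state the convergence rate is λ = (1 − α)(n + δ).
λ = (1 − 0.4) × 0.071 = 0.6 × 0.071 = 0.0426
Half-life = ln 2 / λ = 0.6931 / 0.0426 ≈ 16.27 years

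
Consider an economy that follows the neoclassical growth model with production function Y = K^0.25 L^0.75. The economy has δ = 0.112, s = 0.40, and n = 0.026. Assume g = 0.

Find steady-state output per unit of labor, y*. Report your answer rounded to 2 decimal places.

At the steady state, Δk = 0, so s·k^α = (n + δ)·k.
Dividing both sides by k: k^(1−α) = s / (n + δ).
k^0.75 = 0.40 / (0.026 + 0.112) = 0.40 / 0.138 = 2.8986
k* = 2.8986^(1/0.75) ≈ 4.1329
y* = (k*)^α = 4.1329^0.25 ≈ 1.4258

y* = 1.43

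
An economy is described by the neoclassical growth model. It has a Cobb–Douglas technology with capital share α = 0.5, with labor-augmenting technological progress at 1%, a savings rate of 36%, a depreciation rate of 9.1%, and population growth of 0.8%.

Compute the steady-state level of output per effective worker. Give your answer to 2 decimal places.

y* ≈ 3.30

Steady state requires s·f(k) = (n + g + δ)·k, i.e. s·k^α = (n + g + δ)·k.
Dividing both sides by k: k^(1−α) = s / (n + g + δ).
k^0.5 = 0.36 / (0.008 + 0.010 + 0.091) = 0.36 / 0.109 = 3.3028
k* = 3.3028^(1/0.5) ≈ 10.9085
y* = (k*)^α = 10.9085^0.5 ≈ 3.3028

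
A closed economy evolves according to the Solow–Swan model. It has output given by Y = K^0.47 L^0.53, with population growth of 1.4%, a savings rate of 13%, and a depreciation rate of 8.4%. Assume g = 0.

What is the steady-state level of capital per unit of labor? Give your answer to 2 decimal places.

k* = 1.70

At the steady state, Δk = 0, so s·k^α = (n + δ)·k.
Dividing both sides by k: k^(1−α) = s / (n + δ).
k^0.53 = 0.13 / (0.014 + 0.084) = 0.13 / 0.098 = 1.3265
k* = 1.3265^(1/0.53) ≈ 1.7042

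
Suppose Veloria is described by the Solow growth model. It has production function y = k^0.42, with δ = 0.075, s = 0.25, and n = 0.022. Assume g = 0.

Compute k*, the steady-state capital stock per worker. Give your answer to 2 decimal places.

Steady state requires s·f(k) = (n + δ)·k, i.e. s·k^α = (n + δ)·k.
Dividing both sides by k: k^(1−α) = s / (n + δ).
k^0.58 = 0.25 / (0.022 + 0.075) = 0.25 / 0.097 = 2.5773
k* = 2.5773^(1/0.58) ≈ 5.1157

k* ≈ 5.12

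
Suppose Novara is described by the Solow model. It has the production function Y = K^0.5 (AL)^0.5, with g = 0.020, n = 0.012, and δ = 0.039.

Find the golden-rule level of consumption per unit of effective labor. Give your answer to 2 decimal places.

c_gold ≈ 3.52

At the golden rule, f'(k) = n + g + δ, so α·k^(α−1) = n + g + δ and k_gold = (α/(n + g + δ))^(1/(1−α)).
k_gold = (0.5/0.071)^(1/0.5) = 7.0423^2 ≈ 49.5940
c_gold = f(k_gold) − (n + g + δ)·k_gold = 7.0423 − 0.071×49.5940 ≈ 3.5211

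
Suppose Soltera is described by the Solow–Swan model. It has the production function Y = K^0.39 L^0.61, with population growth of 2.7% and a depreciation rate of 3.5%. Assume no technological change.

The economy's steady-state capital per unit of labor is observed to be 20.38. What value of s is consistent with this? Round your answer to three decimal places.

s ≈ 0.390

Steady state requires s·f(k) = (n + δ)·k, i.e. s·k^α = (n + δ)·k.
So s / (n + δ) = (k*)^(1−α) = 20.38^0.61 = 6.2895.
Therefore s = 6.2895 × (n + δ) = 6.2895 × 0.062 = 0.3899.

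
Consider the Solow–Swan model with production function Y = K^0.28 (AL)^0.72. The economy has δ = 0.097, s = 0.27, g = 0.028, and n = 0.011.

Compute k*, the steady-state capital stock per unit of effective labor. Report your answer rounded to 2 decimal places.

In steady state, investment equals break-even investment: s·k^α = (n + g + δ)·k.
Rearranging, k^(1−α) = s / (n + g + δ).
k^0.72 = 0.27 / (0.011 + 0.028 + 0.097) = 0.27 / 0.136 = 1.9853
k* = 1.9853^(1/0.72) ≈ 2.5921

k* ≈ 2.59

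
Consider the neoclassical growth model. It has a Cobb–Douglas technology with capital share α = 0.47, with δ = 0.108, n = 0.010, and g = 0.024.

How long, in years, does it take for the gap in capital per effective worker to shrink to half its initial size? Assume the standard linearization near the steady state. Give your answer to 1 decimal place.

Near the steady state the convergence rate is λ = (1 − α)(n + g + δ).
λ = (1 − 0.47) × 0.142 = 0.53 × 0.142 = 0.07526
Half-life = ln 2 / λ = 0.6931 / 0.07526 ≈ 9.21 years

about 9.2 years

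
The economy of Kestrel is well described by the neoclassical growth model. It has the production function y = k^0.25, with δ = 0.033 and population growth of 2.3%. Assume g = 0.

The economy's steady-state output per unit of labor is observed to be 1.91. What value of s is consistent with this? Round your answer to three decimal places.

Steady state requires s·f(k) = (n + δ)·k, i.e. s·k^α = (n + δ)·k.
Since y* = [s/(n + δ)]^(α/(1−α)), we have s/(n + δ) = (y*)^((1−α)/α) = 1.91^3 = 6.9679.
Therefore s = 6.9679 × (n + δ) = 6.9679 × 0.056 = 0.3902.

s ≈ 0.390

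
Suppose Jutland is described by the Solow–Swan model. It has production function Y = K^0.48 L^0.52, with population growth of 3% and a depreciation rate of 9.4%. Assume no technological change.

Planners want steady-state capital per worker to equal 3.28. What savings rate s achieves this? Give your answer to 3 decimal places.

s ≈ 0.230

In steady state, investment equals break-even investment: s·k^α = (n + δ)·k.
So s / (n + δ) = (k*)^(1−α) = 3.28^0.52 = 1.8546.
Therefore s = 1.8546 × (n + δ) = 1.8546 × 0.124 = 0.2300.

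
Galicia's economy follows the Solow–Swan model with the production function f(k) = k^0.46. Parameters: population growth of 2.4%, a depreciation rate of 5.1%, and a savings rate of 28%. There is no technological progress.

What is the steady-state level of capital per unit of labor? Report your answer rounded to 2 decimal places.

k* ≈ 11.47

Steady state requires s·f(k) = (n + δ)·k, i.e. s·k^α = (n + δ)·k.
Rearranging, k^(1−α) = s / (n + δ).
k^0.54 = 0.28 / (0.024 + 0.051) = 0.28 / 0.075 = 3.7333
k* = 3.7333^(1/0.54) ≈ 11.4665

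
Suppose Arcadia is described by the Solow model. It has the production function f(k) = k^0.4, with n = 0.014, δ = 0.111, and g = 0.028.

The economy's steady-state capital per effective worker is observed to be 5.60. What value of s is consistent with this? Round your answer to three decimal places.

Steady state requires s·f(k) = (n + g + δ)·k, i.e. s·k^α = (n + g + δ)·k.
So s / (n + g + δ) = (k*)^(1−α) = 5.60^0.6 = 2.8113.
Therefore s = 2.8113 × (n + g + δ) = 2.8113 × 0.153 = 0.4301.

s ≈ 0.430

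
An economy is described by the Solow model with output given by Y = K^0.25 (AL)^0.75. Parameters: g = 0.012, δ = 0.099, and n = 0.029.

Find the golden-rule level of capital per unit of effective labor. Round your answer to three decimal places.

The golden rule sets f'(k) = n + g + δ, i.e. α·k^(α−1) = n + g + δ.
So k^(1−α) = α / (n + g + δ) = 0.25 / 0.140 = 1.7857.
k_gold = 1.7857^(1/0.75) ≈ 2.1664

k_gold ≈ 2.166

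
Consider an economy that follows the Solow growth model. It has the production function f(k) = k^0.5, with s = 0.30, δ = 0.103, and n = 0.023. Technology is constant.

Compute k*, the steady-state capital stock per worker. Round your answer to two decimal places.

At the steady state, Δk = 0, so s·k^α = (n + δ)·k.
Dividing both sides by k: k^(1−α) = s / (n + δ).
k^0.5 = 0.30 / (0.023 + 0.103) = 0.30 / 0.126 = 2.3810
k* = 2.3810^(1/0.5) ≈ 5.6692

k* = 5.67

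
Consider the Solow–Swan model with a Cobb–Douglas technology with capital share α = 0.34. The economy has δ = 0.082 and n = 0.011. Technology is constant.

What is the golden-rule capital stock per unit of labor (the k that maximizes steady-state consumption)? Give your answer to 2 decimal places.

k_gold ≈ 7.13

The golden rule sets f'(k) = n + δ, i.e. α·k^(α−1) = n + δ.
So k^(1−α) = α / (n + δ) = 0.34 / 0.093 = 3.6559.
k_gold = 3.6559^(1/0.66) ≈ 7.1289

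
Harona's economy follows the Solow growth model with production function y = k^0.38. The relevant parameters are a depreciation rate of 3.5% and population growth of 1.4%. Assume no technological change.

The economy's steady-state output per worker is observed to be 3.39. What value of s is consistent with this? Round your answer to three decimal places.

s ≈ 0.359

In steady state, investment equals break-even investment: s·k^α = (n + δ)·k.
Since y* = [s/(n + δ)]^(α/(1−α)), we have s/(n + δ) = (y*)^((1−α)/α) = 3.39^1.6316 = 7.3295.
Therefore s = 7.3295 × (n + δ) = 7.3295 × 0.049 = 0.3591.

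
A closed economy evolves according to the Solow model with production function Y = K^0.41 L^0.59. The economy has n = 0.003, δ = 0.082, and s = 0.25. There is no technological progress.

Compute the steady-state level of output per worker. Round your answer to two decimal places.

y* = 2.12

In steady state, investment equals break-even investment: s·k^α = (n + δ)·k.
Dividing both sides by k: k^(1−α) = s / (n + δ).
k^0.59 = 0.25 / (0.003 + 0.082) = 0.25 / 0.085 = 2.9412
k* = 2.9412^(1/0.59) ≈ 6.2246
y* = (k*)^α = 6.2246^0.41 ≈ 2.1163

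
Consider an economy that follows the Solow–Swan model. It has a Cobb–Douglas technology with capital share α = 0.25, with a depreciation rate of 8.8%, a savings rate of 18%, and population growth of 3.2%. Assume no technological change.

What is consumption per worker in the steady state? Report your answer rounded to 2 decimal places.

c* ≈ 0.94

At the steady state, Δk = 0, so s·k^α = (n + δ)·k.
Dividing both sides by k: k^(1−α) = s / (n + δ).
k^0.75 = 0.18 / (0.032 + 0.088) = 0.18 / 0.120 = 1.5000
k* = 1.5000^(1/0.75) ≈ 1.7171
y* = (k*)^α = 1.7171^0.25 ≈ 1.1447
c* = (1 − s)·y* = (1 − 0.18) × 1.1447 ≈ 0.9387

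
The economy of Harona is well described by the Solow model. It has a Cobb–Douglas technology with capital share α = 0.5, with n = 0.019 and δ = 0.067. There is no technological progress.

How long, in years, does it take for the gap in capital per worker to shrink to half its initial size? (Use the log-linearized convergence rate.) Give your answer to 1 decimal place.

Near the steady state the convergence rate is λ = (1 − α)(n + δ).
λ = (1 − 0.5) × 0.086 = 0.5 × 0.086 = 0.0430
Half-life = ln 2 / λ = 0.6931 / 0.0430 ≈ 16.12 years

about 16.1 years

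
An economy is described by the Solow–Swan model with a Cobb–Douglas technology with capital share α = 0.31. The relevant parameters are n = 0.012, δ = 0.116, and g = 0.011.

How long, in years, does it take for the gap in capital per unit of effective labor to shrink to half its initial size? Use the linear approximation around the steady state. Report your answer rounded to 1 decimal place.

t_½ ≈ 7.2 years

Near the steady state the convergence rate is λ = (1 − α)(n + g + δ).
λ = (1 − 0.31) × 0.139 = 0.69 × 0.139 = 0.09591
Half-life = ln 2 / λ = 0.6931 / 0.09591 ≈ 7.23 years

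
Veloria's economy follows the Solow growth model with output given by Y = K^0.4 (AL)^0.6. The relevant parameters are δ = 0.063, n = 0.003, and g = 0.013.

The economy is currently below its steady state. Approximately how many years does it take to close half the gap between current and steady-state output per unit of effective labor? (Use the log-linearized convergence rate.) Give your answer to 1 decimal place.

half-life ≈ 14.6 years

Near the steady state the convergence rate is λ = (1 − α)(n + g + δ).
λ = (1 − 0.4) × 0.079 = 0.6 × 0.079 = 0.0474
Half-life = ln 2 / λ = 0.6931 / 0.0474 ≈ 14.62 years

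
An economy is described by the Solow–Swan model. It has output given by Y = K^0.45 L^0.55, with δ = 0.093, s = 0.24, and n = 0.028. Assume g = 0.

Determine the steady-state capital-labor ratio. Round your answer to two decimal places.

In steady state, investment equals break-even investment: s·k^α = (n + δ)·k.
Dividing both sides by k: k^(1−α) = s / (n + δ).
k^0.55 = 0.24 / (0.028 + 0.093) = 0.24 / 0.121 = 1.9835
k* = 1.9835^(1/0.55) ≈ 3.4736

k* ≈ 3.47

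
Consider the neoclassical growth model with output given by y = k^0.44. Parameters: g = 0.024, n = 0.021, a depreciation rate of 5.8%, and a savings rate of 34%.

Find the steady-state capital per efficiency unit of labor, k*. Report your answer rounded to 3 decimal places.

k* = 8.436

In steady state, investment equals break-even investment: s·k^α = (n + g + δ)·k.
Rearranging, k^(1−α) = s / (n + g + δ).
k^0.56 = 0.34 / (0.021 + 0.024 + 0.058) = 0.34 / 0.103 = 3.3010
k* = 3.3010^(1/0.56) ≈ 8.4363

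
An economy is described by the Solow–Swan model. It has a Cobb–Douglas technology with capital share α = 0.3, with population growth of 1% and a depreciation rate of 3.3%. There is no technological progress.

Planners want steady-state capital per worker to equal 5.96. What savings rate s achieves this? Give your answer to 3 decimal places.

In steady state, investment equals break-even investment: s·k^α = (n + δ)·k.
So s / (n + δ) = (k*)^(1−α) = 5.96^0.7 = 3.4888.
Therefore s = 3.4888 × (n + δ) = 3.4888 × 0.043 = 0.1500.

s ≈ 0.150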